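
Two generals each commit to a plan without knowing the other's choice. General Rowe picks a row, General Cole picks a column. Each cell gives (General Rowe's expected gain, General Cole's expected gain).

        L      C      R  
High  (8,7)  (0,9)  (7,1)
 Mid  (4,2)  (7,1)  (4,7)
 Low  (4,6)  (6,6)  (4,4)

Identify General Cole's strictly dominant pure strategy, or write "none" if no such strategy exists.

none

L fails to dominate C at High (7<9).
C fails to dominate L at Mid (1<2).
R fails to dominate L at High (1<7).
No single strategy dominates all the others.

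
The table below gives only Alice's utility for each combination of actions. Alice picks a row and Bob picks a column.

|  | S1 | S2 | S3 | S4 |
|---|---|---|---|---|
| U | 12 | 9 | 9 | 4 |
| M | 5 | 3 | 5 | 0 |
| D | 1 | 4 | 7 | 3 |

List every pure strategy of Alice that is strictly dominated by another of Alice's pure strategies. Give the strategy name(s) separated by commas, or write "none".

Nothing dominates U: M at S1 (12>5); D at S1 (12>1).
U strictly dominates M — S1: 12>5, S2: 9>3, S3: 9>5, S4: 4>0.
D: dominated, since U does at least as well everywhere (S1: 12>1, S2: 9>4, S3: 9>7, S4: 4>3).

M, D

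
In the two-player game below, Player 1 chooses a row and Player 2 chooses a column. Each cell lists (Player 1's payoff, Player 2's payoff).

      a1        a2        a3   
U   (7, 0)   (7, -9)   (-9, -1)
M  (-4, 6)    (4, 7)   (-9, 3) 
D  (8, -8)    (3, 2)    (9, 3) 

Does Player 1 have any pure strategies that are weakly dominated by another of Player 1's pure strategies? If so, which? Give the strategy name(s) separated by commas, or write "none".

M

U is not dominated — it holds its own against M at a1 (7>-4); D at a2 (7>3).
M: dominated, since U does at least as well everywhere (a1: 7>-4, a2: 7>4, a3: -9=-9).
D: no other strategy beats it everywhere (U at a1 (8>7); M at a1 (8>-4)).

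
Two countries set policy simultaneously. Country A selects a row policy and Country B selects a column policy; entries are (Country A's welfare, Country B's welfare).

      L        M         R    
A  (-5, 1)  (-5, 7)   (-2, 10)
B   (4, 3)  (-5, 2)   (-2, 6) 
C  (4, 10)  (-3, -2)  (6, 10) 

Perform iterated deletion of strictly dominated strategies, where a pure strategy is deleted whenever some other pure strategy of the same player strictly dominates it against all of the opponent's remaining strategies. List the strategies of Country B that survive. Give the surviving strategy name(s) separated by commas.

L, R

Row A is eliminated: C beats it against every remaining column (L: 4>-5, M: -3>-5, R: 6>-2).
For Country B, L strictly dominates M on the remaining rows (B: 3>2, C: 10>-2); eliminate M.
Among the remaining strategies, none is strictly dominated by another pure strategy of the same player, so the elimination stops.
Surviving strategies — Country A: {B, C}; Country B: {L, R}.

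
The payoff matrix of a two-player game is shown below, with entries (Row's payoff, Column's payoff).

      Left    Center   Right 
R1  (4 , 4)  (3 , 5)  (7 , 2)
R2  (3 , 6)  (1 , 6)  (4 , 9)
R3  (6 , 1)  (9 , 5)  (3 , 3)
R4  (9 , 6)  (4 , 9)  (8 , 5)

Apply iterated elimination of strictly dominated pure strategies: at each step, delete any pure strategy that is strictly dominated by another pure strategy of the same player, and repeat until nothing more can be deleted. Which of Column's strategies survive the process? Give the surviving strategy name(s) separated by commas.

For Row, R4 strictly dominates R1 on the remaining columns (Left: 9>4, Center: 4>3, Right: 8>7); eliminate R1.
For Row, R4 strictly dominates R2 on the remaining columns (Left: 9>3, Center: 4>1, Right: 8>4); eliminate R2.
Column's strategy Left is strictly dominated by Center (R3: 5>1, R4: 9>6) and is removed.
For Column, Center strictly dominates Right on the remaining rows (R3: 5>3, R4: 9>5); eliminate Right.
For Row, R3 strictly dominates R4 on the remaining columns (Center: 9>4); eliminate R4.
Among the remaining strategies, none is strictly dominated by another pure strategy of the same player, so the elimination stops.
Surviving strategies — Row: {R3}; Column: {Center}.

Center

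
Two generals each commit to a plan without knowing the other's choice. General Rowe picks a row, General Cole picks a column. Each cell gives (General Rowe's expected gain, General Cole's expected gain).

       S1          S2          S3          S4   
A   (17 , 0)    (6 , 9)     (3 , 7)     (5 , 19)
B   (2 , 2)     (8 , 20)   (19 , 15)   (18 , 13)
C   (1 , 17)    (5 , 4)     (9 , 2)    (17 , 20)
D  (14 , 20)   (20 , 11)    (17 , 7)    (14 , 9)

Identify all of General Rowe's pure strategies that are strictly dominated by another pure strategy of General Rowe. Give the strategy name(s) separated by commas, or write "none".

C

A is not dominated — it holds its own against B at S1 (17>2); C at S1 (17>1); D at S1 (17>14).
B: no other strategy beats it everywhere (A at S2 (8>6); C at S1 (2>1); D at S3 (19>17)).
C is strictly dominated by B (S1: 2>1, S2: 8>5, S3: 19>9, S4: 18>17).
D: no other strategy beats it everywhere (A at S2 (20>6); B at S1 (14>2); C at S1 (14>1)).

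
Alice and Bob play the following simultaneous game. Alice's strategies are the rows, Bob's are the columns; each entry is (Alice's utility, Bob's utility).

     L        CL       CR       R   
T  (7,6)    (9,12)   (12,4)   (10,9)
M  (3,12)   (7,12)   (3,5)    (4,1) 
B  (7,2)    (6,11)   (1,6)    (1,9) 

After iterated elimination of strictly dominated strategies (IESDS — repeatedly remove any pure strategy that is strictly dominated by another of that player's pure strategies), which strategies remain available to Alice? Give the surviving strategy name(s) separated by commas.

T

For Alice, T strictly dominates M on the remaining columns (L: 7>3, CL: 9>7, CR: 12>3, R: 10>4); eliminate M.
Bob's strategy L is strictly dominated by CL (T: 12>6, B: 11>2) and is removed.
Alice's strategy B is strictly dominated by T (CL: 9>6, CR: 12>1, R: 10>1) and is removed.
Bob's strategy CR is strictly dominated by CL (T: 12>4) and is removed.
Bob's strategy R is strictly dominated by CL (T: 12>9) and is removed.
Among the remaining strategies, none is strictly dominated by another pure strategy of the same player, so the elimination stops.
Surviving strategies — Alice: {T}; Bob: {CL}.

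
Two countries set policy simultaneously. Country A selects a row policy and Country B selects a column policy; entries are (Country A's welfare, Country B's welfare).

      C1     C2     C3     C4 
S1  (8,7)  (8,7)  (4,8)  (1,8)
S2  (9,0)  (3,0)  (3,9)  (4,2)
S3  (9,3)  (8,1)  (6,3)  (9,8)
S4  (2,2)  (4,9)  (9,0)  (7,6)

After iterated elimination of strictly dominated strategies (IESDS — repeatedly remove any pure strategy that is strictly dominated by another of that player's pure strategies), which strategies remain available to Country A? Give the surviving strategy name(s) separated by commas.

S1, S3, S4

For Country B, C4 strictly dominates C1 on the remaining rows (S1: 8>7, S2: 2>0, S3: 8>3, S4: 6>2); eliminate C1.
For Country A, S3 strictly dominates S2 on the remaining columns (C2: 8>3, C3: 6>3, C4: 9>4); eliminate S2.
Among the remaining strategies, none is strictly dominated by another pure strategy of the same player, so the elimination stops.
Surviving strategies — Country A: {S1, S3, S4}; Country B: {C2, C3, C4}.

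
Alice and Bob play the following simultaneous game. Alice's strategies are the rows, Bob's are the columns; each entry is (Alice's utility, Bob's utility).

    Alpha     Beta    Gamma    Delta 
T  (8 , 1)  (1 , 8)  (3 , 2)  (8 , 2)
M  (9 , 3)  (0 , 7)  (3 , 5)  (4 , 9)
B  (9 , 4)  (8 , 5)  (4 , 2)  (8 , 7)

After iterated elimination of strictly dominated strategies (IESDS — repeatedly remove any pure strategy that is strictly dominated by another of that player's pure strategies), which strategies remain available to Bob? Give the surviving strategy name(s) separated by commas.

For Bob, Beta strictly dominates Alpha on the remaining rows (T: 8>1, M: 7>3, B: 5>4); eliminate Alpha.
For Alice, B strictly dominates M on the remaining columns (Beta: 8>0, Gamma: 4>3, Delta: 8>4); eliminate M.
For Bob, Beta strictly dominates Gamma on the remaining rows (T: 8>2, B: 5>2); eliminate Gamma.
Among the remaining strategies, none is strictly dominated by another pure strategy of the same player, so the elimination stops.
Surviving strategies — Alice: {T, B}; Bob: {Beta, Delta}.

Beta, Delta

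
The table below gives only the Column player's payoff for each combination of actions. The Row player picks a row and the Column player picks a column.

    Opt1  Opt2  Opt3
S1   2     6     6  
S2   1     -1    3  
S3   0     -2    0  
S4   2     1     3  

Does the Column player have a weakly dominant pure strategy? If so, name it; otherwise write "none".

Opt3

Opt3 vs Opt1: S1: 6>2, S2: 3>1, S3: 0=0, S4: 3>2.
Opt3 vs Opt2: S1: 6=6, S2: 3>-1, S3: 0>-2, S4: 3>1.
Opt3 is at least as good as every other strategy against every opponent action, so it is weakly dominant.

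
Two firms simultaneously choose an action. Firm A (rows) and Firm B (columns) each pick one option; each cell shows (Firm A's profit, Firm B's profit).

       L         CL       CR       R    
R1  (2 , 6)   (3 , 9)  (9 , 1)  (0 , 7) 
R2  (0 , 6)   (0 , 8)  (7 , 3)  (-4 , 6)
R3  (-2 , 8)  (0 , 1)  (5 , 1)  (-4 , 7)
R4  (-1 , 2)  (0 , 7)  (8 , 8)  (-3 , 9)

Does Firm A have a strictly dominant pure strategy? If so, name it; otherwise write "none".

R1

R1 vs R2: L: 2>0, CL: 3>0, CR: 9>7, R: 0>-4.
R1 vs R3: L: 2>-2, CL: 3>0, CR: 9>5, R: 0>-4.
R1 vs R4: L: 2>-1, CL: 3>0, CR: 9>8, R: 0>-3.
R1 strictly beats every other strategy against every opponent action, so it is strictly dominant.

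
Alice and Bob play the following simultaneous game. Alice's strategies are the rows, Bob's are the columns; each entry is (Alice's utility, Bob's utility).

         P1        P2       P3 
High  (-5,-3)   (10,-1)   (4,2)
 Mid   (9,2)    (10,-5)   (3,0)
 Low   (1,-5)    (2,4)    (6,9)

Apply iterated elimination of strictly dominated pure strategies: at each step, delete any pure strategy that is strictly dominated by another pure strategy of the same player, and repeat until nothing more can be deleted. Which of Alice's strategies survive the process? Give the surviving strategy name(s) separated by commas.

Mid, Low

Bob's strategy P2 is strictly dominated by P3 (High: 2>-1, Mid: 0>-5, Low: 9>4) and is removed.
For Alice, Low strictly dominates High on the remaining columns (P1: 1>-5, P3: 6>4); eliminate High.
Among the remaining strategies, none is strictly dominated by another pure strategy of the same player, so the elimination stops.
Surviving strategies — Alice: {Mid, Low}; Bob: {P1, P3}.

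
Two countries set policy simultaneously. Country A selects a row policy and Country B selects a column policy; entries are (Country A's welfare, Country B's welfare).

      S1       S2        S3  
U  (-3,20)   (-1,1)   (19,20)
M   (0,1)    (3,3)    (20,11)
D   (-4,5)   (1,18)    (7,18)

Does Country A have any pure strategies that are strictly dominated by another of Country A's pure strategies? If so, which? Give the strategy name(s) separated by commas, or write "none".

U is strictly dominated by M (S1: 0>-3, S2: 3>-1, S3: 20>19).
Nothing dominates M: U at S1 (0>-3); D at S1 (0>-4).
M strictly dominates D — S1: 0>-4, S2: 3>1, S3: 20>7.

U, D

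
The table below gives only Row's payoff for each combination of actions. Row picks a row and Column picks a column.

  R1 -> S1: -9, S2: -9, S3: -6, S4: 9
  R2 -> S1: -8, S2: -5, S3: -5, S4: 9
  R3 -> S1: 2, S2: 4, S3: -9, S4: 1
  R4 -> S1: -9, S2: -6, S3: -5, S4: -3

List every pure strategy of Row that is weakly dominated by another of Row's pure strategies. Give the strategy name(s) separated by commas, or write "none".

R2 weakly dominates R1 — S1: -8>-9, S2: -5>-9, S3: -5>-6, S4: 9=9.
Nothing dominates R2: R1 at S1 (-8>-9); R3 at S3 (-5>-9); R4 at S1 (-8>-9).
R3: no other strategy beats it everywhere (R1 at S1 (2>-9); R2 at S1 (2>-8); R4 at S1 (2>-9)).
R4 is weakly dominated by R2 (S1: -8>-9, S2: -5>-6, S3: -5=-5, S4: 9>-3).

R1, R4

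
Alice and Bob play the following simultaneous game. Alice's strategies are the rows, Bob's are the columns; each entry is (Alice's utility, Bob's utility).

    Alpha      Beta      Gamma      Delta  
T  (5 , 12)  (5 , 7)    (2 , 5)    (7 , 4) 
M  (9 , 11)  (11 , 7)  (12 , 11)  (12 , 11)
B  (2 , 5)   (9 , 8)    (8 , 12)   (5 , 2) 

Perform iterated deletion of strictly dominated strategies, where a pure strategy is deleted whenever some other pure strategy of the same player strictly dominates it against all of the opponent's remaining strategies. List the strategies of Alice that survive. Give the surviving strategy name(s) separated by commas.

For Alice, M strictly dominates T on the remaining columns (Alpha: 9>5, Beta: 11>5, Gamma: 12>2, Delta: 12>7); eliminate T.
Row B is eliminated: M beats it against every remaining column (Alpha: 9>2, Beta: 11>9, Gamma: 12>8, Delta: 12>5).
Column Beta is eliminated: Alpha beats it against every remaining row (M: 11>7).
Among the remaining strategies, none is strictly dominated by another pure strategy of the same player, so the elimination stops.
Surviving strategies — Alice: {M}; Bob: {Alpha, Gamma, Delta}.

M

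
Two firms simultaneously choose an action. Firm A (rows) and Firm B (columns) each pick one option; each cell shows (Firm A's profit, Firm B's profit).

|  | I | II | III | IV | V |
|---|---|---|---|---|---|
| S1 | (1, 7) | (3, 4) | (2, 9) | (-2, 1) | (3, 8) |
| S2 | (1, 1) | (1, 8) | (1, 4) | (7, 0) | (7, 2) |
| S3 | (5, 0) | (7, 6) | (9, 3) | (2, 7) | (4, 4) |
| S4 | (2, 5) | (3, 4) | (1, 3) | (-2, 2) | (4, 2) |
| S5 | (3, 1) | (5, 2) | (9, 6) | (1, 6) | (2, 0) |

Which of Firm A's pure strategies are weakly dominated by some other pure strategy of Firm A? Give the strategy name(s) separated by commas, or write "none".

S1: dominated, since S3 does at least as well everywhere (I: 5>1, II: 7>3, III: 9>2, IV: 2>-2, V: 4>3).
Nothing dominates S2: S1 at IV (7>-2); S3 at IV (7>2); S4 at IV (7>-2); S5 at IV (7>1).
S3: no other strategy beats it everywhere (S1 at I (5>1); S2 at I (5>1); S4 at I (5>2); S5 at I (5>3)).
S4 is weakly dominated by S3 (I: 5>2, II: 7>3, III: 9>1, IV: 2>-2, V: 4=4).
S5: dominated, since S3 does at least as well everywhere (I: 5>3, II: 7>5, III: 9=9, IV: 2>1, V: 4>2).

S1, S4, S5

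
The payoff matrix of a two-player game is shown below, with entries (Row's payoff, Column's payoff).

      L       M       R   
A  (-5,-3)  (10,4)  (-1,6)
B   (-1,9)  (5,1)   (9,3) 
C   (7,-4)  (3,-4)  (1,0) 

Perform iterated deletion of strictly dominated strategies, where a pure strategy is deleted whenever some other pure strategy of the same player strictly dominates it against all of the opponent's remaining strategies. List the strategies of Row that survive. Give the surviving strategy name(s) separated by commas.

B, C

Column M is eliminated: R beats it against every remaining row (A: 6>4, B: 3>1, C: 0>-4).
Row A is eliminated: B beats it against every remaining column (L: -1>-5, R: 9>-1).
Among the remaining strategies, none is strictly dominated by another pure strategy of the same player, so the elimination stops.
Surviving strategies — Row: {B, C}; Column: {L, R}.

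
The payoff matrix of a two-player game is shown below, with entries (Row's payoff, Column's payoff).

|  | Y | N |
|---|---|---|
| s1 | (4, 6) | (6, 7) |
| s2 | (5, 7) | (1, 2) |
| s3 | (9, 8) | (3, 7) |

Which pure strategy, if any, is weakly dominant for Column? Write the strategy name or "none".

none

Y fails to dominate N at s1 (6<7).
N fails to dominate Y at s2 (2<7).
No single strategy dominates all the others.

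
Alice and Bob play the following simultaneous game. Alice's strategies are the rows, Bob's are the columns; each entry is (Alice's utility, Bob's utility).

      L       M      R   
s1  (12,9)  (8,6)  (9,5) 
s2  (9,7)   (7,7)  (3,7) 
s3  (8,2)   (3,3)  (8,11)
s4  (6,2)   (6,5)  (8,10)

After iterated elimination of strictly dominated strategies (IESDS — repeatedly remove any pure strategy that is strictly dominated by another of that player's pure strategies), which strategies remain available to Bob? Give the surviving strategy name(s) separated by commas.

For Alice, s1 strictly dominates s2 on the remaining columns (L: 12>9, M: 8>7, R: 9>3); eliminate s2.
Row s3 is eliminated: s1 beats it against every remaining column (L: 12>8, M: 8>3, R: 9>8).
Alice's strategy s4 is strictly dominated by s1 (L: 12>6, M: 8>6, R: 9>8) and is removed.
Bob's strategy M is strictly dominated by L (s1: 9>6) and is removed.
Column R is eliminated: L beats it against every remaining row (s1: 9>5).
Among the remaining strategies, none is strictly dominated by another pure strategy of the same player, so the elimination stops.
Surviving strategies — Alice: {s1}; Bob: {L}.

L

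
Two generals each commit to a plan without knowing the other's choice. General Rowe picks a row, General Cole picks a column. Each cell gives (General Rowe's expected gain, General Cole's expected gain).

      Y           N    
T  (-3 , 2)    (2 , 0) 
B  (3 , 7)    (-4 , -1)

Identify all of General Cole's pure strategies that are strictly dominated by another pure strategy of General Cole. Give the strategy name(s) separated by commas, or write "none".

Y is not dominated — it holds its own against N at T (2>0).
N is strictly dominated by Y (T: 2>0, B: 7>-1).

N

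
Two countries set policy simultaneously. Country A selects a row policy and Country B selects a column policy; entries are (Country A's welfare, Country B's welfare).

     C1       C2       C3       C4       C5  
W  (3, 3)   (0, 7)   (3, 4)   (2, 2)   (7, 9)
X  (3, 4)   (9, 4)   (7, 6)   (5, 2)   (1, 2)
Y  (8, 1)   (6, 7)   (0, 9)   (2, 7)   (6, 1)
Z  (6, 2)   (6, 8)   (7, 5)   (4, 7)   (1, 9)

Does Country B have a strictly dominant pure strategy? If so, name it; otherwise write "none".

none

C1 fails to dominate C2 at W (3<7).
C2 fails to dominate C1 at X (4=4).
C3 fails to dominate C2 at W (4<7).
C4 fails to dominate C1 at W (2<3).
C5 fails to dominate C1 at X (2<4).
No single strategy dominates all the others.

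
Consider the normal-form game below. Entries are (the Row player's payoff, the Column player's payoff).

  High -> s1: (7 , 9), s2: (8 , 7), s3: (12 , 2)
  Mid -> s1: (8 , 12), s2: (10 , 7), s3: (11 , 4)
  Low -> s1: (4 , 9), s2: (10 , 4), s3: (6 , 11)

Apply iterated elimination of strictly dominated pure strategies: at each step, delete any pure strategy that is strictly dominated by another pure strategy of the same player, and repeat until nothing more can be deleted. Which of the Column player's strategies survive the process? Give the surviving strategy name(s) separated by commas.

s1

For the Column player, s1 strictly dominates s2 on the remaining rows (High: 9>7, Mid: 12>7, Low: 9>4); eliminate s2.
For the Row player, High strictly dominates Low on the remaining columns (s1: 7>4, s3: 12>6); eliminate Low.
The Column player's strategy s3 is strictly dominated by s1 (High: 9>2, Mid: 12>4) and is removed.
The Row player's strategy High is strictly dominated by Mid (s1: 8>7) and is removed.
Among the remaining strategies, none is strictly dominated by another pure strategy of the same player, so the elimination stops.
Surviving strategies — the Row player: {Mid}; the Column player: {s1}.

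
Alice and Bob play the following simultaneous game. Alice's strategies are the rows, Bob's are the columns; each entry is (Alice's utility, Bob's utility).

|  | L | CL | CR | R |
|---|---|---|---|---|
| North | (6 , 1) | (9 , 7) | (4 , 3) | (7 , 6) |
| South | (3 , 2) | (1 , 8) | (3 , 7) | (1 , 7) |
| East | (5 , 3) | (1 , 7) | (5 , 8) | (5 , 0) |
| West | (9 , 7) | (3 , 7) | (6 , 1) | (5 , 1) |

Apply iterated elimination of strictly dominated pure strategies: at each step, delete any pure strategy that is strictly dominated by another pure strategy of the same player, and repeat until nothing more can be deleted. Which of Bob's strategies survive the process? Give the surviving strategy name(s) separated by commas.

L, CL

For Alice, North strictly dominates South on the remaining columns (L: 6>3, CL: 9>1, CR: 4>3, R: 7>1); eliminate South.
Bob's strategy R is strictly dominated by CL (North: 7>6, East: 7>0, West: 7>1) and is removed.
For Alice, West strictly dominates East on the remaining columns (L: 9>5, CL: 3>1, CR: 6>5); eliminate East.
For Bob, CL strictly dominates CR on the remaining rows (North: 7>3, West: 7>1); eliminate CR.
Among the remaining strategies, none is strictly dominated by another pure strategy of the same player, so the elimination stops.
Surviving strategies — Alice: {North, West}; Bob: {L, CL}.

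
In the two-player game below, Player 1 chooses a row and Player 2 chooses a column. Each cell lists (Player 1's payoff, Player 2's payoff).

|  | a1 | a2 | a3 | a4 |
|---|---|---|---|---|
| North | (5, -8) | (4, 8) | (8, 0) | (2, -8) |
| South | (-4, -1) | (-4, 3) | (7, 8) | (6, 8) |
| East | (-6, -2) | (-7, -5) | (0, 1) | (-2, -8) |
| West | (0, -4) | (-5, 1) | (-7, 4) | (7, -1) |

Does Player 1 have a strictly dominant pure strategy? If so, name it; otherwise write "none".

none

North fails to dominate South at a4 (2<6).
South fails to dominate North at a1 (-4<5).
East fails to dominate North at a1 (-6<5).
West fails to dominate North at a1 (0<5).
No single strategy dominates all the others.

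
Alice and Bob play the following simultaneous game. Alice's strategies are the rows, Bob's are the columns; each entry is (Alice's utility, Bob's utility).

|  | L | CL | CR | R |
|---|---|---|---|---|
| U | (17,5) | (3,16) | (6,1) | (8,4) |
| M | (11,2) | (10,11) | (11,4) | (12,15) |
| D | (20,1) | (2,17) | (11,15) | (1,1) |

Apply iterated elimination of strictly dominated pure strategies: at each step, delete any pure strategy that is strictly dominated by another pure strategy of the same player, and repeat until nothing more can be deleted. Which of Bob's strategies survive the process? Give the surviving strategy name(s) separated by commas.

R

Column L is eliminated: CL beats it against every remaining row (U: 16>5, M: 11>2, D: 17>1).
Alice's strategy U is strictly dominated by M (CL: 10>3, CR: 11>6, R: 12>8) and is removed.
For Bob, CL strictly dominates CR on the remaining rows (M: 11>4, D: 17>15); eliminate CR.
Alice's strategy D is strictly dominated by M (CL: 10>2, R: 12>1) and is removed.
For Bob, R strictly dominates CL on the remaining rows (M: 15>11); eliminate CL.
Among the remaining strategies, none is strictly dominated by another pure strategy of the same player, so the elimination stops.
Surviving strategies — Alice: {M}; Bob: {R}.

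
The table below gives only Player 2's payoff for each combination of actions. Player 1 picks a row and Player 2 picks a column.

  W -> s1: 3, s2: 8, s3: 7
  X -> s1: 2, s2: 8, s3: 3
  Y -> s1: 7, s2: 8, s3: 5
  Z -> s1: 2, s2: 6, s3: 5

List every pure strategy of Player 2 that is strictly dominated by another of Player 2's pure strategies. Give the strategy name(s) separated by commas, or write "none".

s1, s3

s1 is strictly dominated by s2 (W: 8>3, X: 8>2, Y: 8>7, Z: 6>2).
s2 is not dominated — it holds its own against s1 at W (8>3); s3 at W (8>7).
s3: dominated, since s2 does at least as well everywhere (W: 8>7, X: 8>3, Y: 8>5, Z: 6>5).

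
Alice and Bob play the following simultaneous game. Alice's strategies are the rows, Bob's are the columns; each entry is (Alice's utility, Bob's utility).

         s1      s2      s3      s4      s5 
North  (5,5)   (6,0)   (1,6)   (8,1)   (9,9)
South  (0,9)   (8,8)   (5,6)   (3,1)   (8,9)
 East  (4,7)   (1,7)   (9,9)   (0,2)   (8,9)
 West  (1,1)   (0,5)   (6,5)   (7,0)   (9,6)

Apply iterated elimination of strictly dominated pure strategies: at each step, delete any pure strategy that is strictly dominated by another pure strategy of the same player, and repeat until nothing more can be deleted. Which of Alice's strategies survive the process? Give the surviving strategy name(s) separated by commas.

North, East, West

Column s2 is eliminated: s5 beats it against every remaining row (North: 9>0, South: 9>8, East: 9>7, West: 6>5).
Row South is eliminated: West beats it against every remaining column (s1: 1>0, s3: 6>5, s4: 7>3, s5: 9>8).
Bob's strategy s1 is strictly dominated by s3 (North: 6>5, East: 9>7, West: 5>1) and is removed.
For Bob, s3 strictly dominates s4 on the remaining rows (North: 6>1, East: 9>2, West: 5>0); eliminate s4.
Among the remaining strategies, none is strictly dominated by another pure strategy of the same player, so the elimination stops.
Surviving strategies — Alice: {North, East, West}; Bob: {s3, s5}.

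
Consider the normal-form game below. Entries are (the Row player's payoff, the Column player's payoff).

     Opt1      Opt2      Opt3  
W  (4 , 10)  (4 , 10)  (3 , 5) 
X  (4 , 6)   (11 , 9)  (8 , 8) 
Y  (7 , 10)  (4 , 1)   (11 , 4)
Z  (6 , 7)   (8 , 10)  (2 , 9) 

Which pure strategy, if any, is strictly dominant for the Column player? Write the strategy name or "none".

Opt1 fails to dominate Opt2 at W (10=10).
Opt2 fails to dominate Opt1 at W (10=10).
Opt3 fails to dominate Opt1 at W (5<10).
No single strategy dominates all the others.

none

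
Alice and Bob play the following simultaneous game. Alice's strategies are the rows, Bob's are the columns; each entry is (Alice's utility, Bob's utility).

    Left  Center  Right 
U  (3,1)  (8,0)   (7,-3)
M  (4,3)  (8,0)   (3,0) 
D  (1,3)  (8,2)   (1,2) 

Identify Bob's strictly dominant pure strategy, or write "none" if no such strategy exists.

Left

Left vs Center: U: 1>0, M: 3>0, D: 3>2.
Left vs Right: U: 1>-3, M: 3>0, D: 3>2.
Left strictly beats every other strategy against every opponent action, so it is strictly dominant.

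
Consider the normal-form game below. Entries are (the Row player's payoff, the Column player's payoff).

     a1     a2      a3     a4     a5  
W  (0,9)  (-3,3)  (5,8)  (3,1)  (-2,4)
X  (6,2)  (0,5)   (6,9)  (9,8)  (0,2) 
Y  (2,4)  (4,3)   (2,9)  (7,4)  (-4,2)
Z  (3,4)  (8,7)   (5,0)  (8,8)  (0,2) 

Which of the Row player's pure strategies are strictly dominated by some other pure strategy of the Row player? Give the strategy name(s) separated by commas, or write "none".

W, Y

X strictly dominates W — a1: 6>0, a2: 0>-3, a3: 6>5, a4: 9>3, a5: 0>-2.
X is not dominated — it holds its own against W at a1 (6>0); Y at a1 (6>2); Z at a1 (6>3).
Z strictly dominates Y — a1: 3>2, a2: 8>4, a3: 5>2, a4: 8>7, a5: 0>-4.
Z is not dominated — it holds its own against W at a1 (3>0); X at a2 (8>0); Y at a1 (3>2).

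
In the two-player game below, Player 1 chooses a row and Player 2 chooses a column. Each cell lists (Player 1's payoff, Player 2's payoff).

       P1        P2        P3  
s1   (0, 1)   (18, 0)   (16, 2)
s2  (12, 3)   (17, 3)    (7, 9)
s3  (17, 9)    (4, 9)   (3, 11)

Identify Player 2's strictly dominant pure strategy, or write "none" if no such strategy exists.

P3

P3 vs P1: s1: 2>1, s2: 9>3, s3: 11>9.
P3 vs P2: s1: 2>0, s2: 9>3, s3: 11>9.
P3 strictly beats every other strategy against every opponent action, so it is strictly dominant.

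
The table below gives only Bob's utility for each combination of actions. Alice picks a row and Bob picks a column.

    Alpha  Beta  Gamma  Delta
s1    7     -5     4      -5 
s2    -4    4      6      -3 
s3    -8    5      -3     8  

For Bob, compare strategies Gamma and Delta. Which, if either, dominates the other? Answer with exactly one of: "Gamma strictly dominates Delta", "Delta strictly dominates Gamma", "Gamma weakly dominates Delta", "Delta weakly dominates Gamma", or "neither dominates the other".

Compare Gamma to Delta across each opponent action: s1: 4>-5, s2: 6>-3, s3: -3<8.
Gamma does better at s1, s2 but worse at s3; neither strategy dominates the other.

neither dominates the other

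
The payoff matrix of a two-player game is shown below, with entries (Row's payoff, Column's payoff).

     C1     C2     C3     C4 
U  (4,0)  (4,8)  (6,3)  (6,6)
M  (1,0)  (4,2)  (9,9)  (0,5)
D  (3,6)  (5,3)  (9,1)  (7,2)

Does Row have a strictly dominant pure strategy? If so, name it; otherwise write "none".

none

U fails to dominate M at C2 (4=4).
M fails to dominate U at C1 (1<4).
D fails to dominate U at C1 (3<4).
No single strategy dominates all the others.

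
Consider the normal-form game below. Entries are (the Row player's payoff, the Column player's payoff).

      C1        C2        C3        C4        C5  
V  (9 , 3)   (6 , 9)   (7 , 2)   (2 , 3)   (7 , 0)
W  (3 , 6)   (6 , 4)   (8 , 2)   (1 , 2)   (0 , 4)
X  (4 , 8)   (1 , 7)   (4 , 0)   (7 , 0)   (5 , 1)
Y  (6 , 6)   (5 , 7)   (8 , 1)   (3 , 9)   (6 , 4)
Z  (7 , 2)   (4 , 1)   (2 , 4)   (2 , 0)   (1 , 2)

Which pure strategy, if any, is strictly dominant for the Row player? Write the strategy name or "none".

none

V fails to dominate W at C2 (6=6).
W fails to dominate V at C1 (3<9).
X fails to dominate V at C1 (4<9).
Y fails to dominate V at C1 (6<9).
Z fails to dominate V at C1 (7<9).
No single strategy dominates all the others.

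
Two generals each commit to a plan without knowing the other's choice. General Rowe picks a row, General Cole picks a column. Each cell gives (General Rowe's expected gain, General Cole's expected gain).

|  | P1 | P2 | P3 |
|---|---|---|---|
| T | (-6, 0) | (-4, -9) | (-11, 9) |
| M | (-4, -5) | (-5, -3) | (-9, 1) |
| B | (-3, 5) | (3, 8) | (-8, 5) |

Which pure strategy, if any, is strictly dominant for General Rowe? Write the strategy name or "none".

B vs T: P1: -3>-6, P2: 3>-4, P3: -8>-11.
B vs M: P1: -3>-4, P2: 3>-5, P3: -8>-9.
B strictly beats every other strategy against every opponent action, so it is strictly dominant.

B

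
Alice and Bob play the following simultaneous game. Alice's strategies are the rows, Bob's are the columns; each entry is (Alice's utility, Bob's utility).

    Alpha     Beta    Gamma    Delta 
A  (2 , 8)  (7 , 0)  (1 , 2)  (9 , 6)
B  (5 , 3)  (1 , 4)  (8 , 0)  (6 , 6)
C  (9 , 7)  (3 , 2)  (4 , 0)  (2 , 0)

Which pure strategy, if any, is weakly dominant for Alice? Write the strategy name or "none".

none

A fails to dominate B at Alpha (2<5).
B fails to dominate A at Beta (1<7).
C fails to dominate A at Beta (3<7).
No single strategy dominates all the others.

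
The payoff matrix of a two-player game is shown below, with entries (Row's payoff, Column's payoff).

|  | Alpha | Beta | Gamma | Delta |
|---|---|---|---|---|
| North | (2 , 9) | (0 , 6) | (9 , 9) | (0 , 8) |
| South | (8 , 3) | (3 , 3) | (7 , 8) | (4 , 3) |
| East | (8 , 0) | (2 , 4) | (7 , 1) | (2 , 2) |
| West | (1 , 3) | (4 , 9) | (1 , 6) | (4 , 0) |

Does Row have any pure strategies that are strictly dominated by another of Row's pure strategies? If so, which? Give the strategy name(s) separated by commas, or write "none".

none

North is not dominated — it holds its own against South at Gamma (9>7); East at Gamma (9>7); West at Alpha (2>1).
South: no other strategy beats it everywhere (North at Alpha (8>2); East at Alpha (8=8); West at Alpha (8>1)).
East: no other strategy beats it everywhere (North at Alpha (8>2); South at Alpha (8=8); West at Alpha (8>1)).
West: no other strategy beats it everywhere (North at Beta (4>0); South at Beta (4>3); East at Beta (4>2)).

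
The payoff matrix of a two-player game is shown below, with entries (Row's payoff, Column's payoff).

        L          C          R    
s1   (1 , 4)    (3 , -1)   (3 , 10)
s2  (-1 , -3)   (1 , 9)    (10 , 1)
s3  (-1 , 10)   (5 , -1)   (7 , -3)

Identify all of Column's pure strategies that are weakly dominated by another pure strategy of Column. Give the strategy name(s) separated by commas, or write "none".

L is not dominated — it holds its own against C at s1 (4>-1); R at s3 (10>-3).
Nothing dominates C: L at s2 (9>-3); R at s2 (9>1).
R is not dominated — it holds its own against L at s1 (10>4); C at s1 (10>-1).

none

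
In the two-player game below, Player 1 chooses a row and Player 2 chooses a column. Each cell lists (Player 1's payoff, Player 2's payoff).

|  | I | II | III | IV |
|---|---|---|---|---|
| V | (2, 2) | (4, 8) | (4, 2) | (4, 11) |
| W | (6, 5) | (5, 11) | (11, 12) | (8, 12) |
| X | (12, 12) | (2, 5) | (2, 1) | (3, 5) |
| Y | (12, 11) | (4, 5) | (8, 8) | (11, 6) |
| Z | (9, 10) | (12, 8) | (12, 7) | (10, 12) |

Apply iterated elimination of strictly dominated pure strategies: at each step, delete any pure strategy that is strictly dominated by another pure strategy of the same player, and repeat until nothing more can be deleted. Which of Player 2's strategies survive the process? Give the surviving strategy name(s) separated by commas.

I

For Player 1, W strictly dominates V on the remaining columns (I: 6>2, II: 5>4, III: 11>4, IV: 8>4); eliminate V.
For Player 1, Z strictly dominates W on the remaining columns (I: 9>6, II: 12>5, III: 12>11, IV: 10>8); eliminate W.
For Player 2, I strictly dominates II on the remaining rows (X: 12>5, Y: 11>5, Z: 10>8); eliminate II.
Column III is eliminated: I beats it against every remaining row (X: 12>1, Y: 11>8, Z: 10>7).
Player 1's strategy Z is strictly dominated by Y (I: 12>9, IV: 11>10) and is removed.
Column IV is eliminated: I beats it against every remaining row (X: 12>5, Y: 11>6).
Among the remaining strategies, none is strictly dominated by another pure strategy of the same player, so the elimination stops.
Surviving strategies — Player 1: {X, Y}; Player 2: {I}.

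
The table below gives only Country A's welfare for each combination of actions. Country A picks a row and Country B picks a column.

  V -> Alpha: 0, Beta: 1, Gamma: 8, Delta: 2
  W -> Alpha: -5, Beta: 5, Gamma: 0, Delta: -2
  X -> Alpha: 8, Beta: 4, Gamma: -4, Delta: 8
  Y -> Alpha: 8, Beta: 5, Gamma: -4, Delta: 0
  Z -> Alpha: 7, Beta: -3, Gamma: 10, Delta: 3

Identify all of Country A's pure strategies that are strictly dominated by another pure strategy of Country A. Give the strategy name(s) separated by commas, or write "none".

none

V: no other strategy beats it everywhere (W at Alpha (0>-5); X at Gamma (8>-4); Y at Gamma (8>-4); Z at Beta (1>-3)).
W is not dominated — it holds its own against V at Beta (5>1); X at Beta (5>4); Y at Beta (5=5); Z at Beta (5>-3).
X: no other strategy beats it everywhere (V at Alpha (8>0); W at Alpha (8>-5); Y at Alpha (8=8); Z at Alpha (8>7)).
Nothing dominates Y: V at Alpha (8>0); W at Alpha (8>-5); X at Alpha (8=8); Z at Alpha (8>7).
Z is not dominated — it holds its own against V at Alpha (7>0); W at Alpha (7>-5); X at Gamma (10>-4); Y at Gamma (10>-4).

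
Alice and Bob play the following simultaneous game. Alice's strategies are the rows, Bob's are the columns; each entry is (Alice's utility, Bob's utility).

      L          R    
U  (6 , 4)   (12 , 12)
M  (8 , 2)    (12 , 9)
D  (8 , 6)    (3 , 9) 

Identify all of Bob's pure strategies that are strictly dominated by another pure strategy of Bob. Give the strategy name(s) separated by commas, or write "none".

L

L is strictly dominated by R (U: 12>4, M: 9>2, D: 9>6).
Nothing dominates R: L at U (12>4).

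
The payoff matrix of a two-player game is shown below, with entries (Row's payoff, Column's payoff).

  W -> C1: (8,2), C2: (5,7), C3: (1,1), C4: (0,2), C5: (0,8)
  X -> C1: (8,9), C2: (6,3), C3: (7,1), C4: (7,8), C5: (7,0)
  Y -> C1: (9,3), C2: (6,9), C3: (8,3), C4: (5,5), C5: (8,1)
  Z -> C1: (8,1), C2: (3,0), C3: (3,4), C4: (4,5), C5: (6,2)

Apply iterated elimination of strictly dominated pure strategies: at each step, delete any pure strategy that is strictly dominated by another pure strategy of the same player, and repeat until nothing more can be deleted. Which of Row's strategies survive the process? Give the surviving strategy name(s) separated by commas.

X, Y

For Row, Y strictly dominates W on the remaining columns (C1: 9>8, C2: 6>5, C3: 8>1, C4: 5>0, C5: 8>0); eliminate W.
Row's strategy Z is strictly dominated by Y (C1: 9>8, C2: 6>3, C3: 8>3, C4: 5>4, C5: 8>6) and is removed.
Column C3 is eliminated: C2 beats it against every remaining row (X: 3>1, Y: 9>3).
Column C5 is eliminated: C1 beats it against every remaining row (X: 9>0, Y: 3>1).
Among the remaining strategies, none is strictly dominated by another pure strategy of the same player, so the elimination stops.
Surviving strategies — Row: {X, Y}; Column: {C1, C2, C4}.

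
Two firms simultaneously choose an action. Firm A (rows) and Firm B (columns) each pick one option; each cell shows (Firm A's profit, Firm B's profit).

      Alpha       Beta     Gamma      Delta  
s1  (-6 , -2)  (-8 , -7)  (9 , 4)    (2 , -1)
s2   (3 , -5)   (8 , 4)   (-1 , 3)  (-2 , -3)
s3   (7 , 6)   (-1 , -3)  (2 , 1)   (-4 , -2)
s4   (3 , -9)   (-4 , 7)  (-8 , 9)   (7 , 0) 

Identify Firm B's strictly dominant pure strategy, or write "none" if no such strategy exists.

Alpha fails to dominate Beta at s2 (-5<4).
Beta fails to dominate Alpha at s1 (-7<-2).
Gamma fails to dominate Alpha at s3 (1<6).
Delta fails to dominate Alpha at s3 (-2<6).
No single strategy dominates all the others.

none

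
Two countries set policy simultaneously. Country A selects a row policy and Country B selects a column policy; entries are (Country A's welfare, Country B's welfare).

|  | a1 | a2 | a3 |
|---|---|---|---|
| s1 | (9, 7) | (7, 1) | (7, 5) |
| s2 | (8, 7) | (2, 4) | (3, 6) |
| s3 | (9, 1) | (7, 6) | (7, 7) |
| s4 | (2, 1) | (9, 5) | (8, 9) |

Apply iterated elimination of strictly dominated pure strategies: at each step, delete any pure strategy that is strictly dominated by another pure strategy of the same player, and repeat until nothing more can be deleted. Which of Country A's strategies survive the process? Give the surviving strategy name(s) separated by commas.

Row s2 is eliminated: s1 beats it against every remaining column (a1: 9>8, a2: 7>2, a3: 7>3).
Country B's strategy a2 is strictly dominated by a3 (s1: 5>1, s3: 7>6, s4: 9>5) and is removed.
Among the remaining strategies, none is strictly dominated by another pure strategy of the same player, so the elimination stops.
Surviving strategies — Country A: {s1, s3, s4}; Country B: {a1, a3}.

s1, s3, s4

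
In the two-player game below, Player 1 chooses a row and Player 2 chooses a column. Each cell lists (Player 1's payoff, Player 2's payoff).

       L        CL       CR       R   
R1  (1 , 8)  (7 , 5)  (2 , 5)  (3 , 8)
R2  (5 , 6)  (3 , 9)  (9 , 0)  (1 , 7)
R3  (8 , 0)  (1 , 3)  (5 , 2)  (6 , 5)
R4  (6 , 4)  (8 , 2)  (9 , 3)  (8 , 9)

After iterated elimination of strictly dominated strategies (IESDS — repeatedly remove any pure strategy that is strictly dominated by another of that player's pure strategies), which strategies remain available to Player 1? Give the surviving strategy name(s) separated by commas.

R4

Row R1 is eliminated: R4 beats it against every remaining column (L: 6>1, CL: 8>7, CR: 9>2, R: 8>3).
For Player 2, R strictly dominates L on the remaining rows (R2: 7>6, R3: 5>0, R4: 9>4); eliminate L.
Row R3 is eliminated: R4 beats it against every remaining column (CL: 8>1, CR: 9>5, R: 8>6).
For Player 2, R strictly dominates CR on the remaining rows (R2: 7>0, R4: 9>3); eliminate CR.
Player 1's strategy R2 is strictly dominated by R4 (CL: 8>3, R: 8>1) and is removed.
For Player 2, R strictly dominates CL on the remaining rows (R4: 9>2); eliminate CL.
Among the remaining strategies, none is strictly dominated by another pure strategy of the same player, so the elimination stops.
Surviving strategies — Player 1: {R4}; Player 2: {R}.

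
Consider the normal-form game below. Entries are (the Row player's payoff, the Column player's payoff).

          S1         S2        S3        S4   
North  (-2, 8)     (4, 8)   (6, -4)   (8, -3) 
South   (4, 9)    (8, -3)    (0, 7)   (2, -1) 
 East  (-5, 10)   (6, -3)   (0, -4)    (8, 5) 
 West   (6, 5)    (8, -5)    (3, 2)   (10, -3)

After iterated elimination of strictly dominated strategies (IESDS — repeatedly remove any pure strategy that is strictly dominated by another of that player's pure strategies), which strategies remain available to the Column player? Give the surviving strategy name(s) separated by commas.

Row East is eliminated: West beats it against every remaining column (S1: 6>-5, S2: 8>6, S3: 3>0, S4: 10>8).
Column S3 is eliminated: S1 beats it against every remaining row (North: 8>-4, South: 9>7, West: 5>2).
The Row player's strategy North is strictly dominated by West (S1: 6>-2, S2: 8>4, S4: 10>8) and is removed.
Column S2 is eliminated: S1 beats it against every remaining row (South: 9>-3, West: 5>-5).
For the Row player, West strictly dominates South on the remaining columns (S1: 6>4, S4: 10>2); eliminate South.
Column S4 is eliminated: S1 beats it against every remaining row (West: 5>-3).
Among the remaining strategies, none is strictly dominated by another pure strategy of the same player, so the elimination stops.
Surviving strategies — the Row player: {West}; the Column player: {S1}.

S1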